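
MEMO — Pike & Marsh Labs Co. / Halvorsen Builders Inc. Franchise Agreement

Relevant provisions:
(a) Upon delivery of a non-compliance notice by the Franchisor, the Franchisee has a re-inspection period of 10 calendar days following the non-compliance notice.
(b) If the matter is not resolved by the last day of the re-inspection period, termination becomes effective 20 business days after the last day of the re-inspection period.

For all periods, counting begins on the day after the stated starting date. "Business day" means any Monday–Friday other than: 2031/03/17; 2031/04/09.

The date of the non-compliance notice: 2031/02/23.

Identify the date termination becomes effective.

Adding 10 calendar days to 2031/02/23 gives 2031/03/05, which is the last day of the re-inspection period.
From Wednesday, 2031/03/05, 20 business days (Mar 6, Mar 7, Mar 10, Mar 11, …, Apr 1, Apr 2, Apr 3, skipping weekends and the listed holiday on Mar 17) brings us to Thursday, 2031/04/03, which is the date termination becomes effective.

2031/04/03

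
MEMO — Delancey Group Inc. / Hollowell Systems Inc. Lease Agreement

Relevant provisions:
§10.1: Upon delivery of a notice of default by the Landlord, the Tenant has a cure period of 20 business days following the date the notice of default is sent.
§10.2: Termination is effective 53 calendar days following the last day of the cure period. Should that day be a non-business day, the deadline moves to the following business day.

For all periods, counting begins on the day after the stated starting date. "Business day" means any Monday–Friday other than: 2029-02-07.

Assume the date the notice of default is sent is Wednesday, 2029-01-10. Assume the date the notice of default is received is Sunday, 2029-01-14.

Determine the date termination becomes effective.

From Wednesday, 2029-01-10, 20 business days (Jan 11, Jan 12, Jan 15, Jan 16, …, Feb 5, Feb 6, Feb 8, skipping weekends and the listed holiday on Feb 7) brings us to Thursday, 2029-02-08, which is the last day of the cure period.
Adding 53 calendar days to 2029-02-08 gives 2029-04-02, which is the date termination becomes effective. 2029-04-02 is a Monday and is not a listed holiday, so no roll-forward applies.

2029-04-02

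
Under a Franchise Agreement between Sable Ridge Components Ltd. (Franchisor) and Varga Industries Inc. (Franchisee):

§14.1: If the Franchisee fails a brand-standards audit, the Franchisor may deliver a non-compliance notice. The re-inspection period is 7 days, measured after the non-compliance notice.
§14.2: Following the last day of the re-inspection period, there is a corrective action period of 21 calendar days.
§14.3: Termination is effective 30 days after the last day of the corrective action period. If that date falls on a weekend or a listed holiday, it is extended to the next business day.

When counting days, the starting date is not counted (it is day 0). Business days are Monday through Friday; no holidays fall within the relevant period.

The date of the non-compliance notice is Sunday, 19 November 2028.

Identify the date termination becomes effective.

16 January 2029

Adding 7 calendar days to 19 November 2028 gives 26 November 2028, which is the last day of the re-inspection period.
The last day of the corrective action period: 26 November 2028 + 21 days = 17 December 2028.
The date termination becomes effective: 17 December 2028 + 30 days = 16 January 2029. 16 January 2029 is a Tuesday, so no roll-forward applies.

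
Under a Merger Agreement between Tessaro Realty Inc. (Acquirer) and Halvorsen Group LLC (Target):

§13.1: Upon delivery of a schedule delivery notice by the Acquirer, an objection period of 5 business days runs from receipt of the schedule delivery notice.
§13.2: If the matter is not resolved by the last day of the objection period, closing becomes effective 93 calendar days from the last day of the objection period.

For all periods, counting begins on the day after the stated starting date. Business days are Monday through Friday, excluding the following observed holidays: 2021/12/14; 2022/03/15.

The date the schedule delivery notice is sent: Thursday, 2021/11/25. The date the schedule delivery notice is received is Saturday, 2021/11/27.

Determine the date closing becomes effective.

From Saturday, 2021/11/27, 5 business days (Nov 29, Nov 30, Dec 1, Dec 2, Dec 3, skipping weekends) brings us to Friday, 2021/12/03, which is the last day of the objection period.
The date closing becomes effective: 93 calendar days after 2021/12/03 is 2022/03/06.

2022/03/06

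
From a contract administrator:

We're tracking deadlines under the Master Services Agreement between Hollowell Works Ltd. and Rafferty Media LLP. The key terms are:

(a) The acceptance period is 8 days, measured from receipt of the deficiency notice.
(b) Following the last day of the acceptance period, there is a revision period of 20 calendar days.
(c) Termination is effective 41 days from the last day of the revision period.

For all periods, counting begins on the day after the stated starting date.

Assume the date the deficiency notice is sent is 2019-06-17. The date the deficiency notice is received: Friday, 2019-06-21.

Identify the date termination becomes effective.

2019-08-29

The last day of the acceptance period: 8 calendar days after 2019-06-21 is 2019-06-29.
Adding 20 calendar days to 2019-06-29 gives 2019-07-19, which is the last day of the revision period.
The date termination becomes effective: 41 calendar days after 2019-07-19 is 2019-08-29.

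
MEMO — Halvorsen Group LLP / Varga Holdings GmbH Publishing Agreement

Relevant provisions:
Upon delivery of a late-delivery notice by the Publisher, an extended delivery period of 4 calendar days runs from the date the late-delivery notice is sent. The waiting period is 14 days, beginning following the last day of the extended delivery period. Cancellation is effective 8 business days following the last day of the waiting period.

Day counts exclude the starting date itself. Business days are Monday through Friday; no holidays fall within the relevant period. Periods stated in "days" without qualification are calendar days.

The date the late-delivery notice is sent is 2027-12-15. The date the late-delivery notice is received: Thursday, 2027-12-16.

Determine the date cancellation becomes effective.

The last day of the extended delivery period: 4 calendar days after 2027-12-15 is 2027-12-19.
The last day of the waiting period: 14 calendar days after 2027-12-19 is 2028-01-02.
The date cancellation becomes effective: counting 8 business days from Sunday, 2028-01-02 (Jan 3, Jan 4, Jan 5, Jan 6, Jan 7, Jan 10, Jan 11, Jan 12, skipping weekends) reaches Wednesday, 2028-01-12.

2028-01-12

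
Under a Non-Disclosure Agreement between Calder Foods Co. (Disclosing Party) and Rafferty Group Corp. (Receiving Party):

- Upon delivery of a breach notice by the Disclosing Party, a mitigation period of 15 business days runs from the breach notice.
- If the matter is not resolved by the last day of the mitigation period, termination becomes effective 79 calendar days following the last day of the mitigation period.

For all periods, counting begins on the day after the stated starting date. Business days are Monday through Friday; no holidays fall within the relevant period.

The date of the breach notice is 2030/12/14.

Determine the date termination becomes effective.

2031/03/23

From Saturday, 2030/12/14, 15 business days (Dec 16, Dec 17, Dec 18, Dec 19, …, Jan 1, Jan 2, Jan 3, skipping weekends) brings us to Friday, 2031/01/03, which is the last day of the mitigation period.
The date termination becomes effective: 79 calendar days after 2031/01/03 is 2031/03/23.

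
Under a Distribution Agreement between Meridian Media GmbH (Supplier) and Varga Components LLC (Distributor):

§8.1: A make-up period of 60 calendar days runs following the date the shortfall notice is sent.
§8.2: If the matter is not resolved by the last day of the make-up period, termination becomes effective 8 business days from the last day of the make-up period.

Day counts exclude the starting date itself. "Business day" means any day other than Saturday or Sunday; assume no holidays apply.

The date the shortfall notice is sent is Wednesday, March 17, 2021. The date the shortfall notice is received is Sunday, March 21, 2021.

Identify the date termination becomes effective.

The last day of the make-up period: March 17, 2021 + 60 days = May 16, 2021.
The date termination becomes effective: 8 business days after Sunday, May 16, 2021, skipping weekends — May 17, May 18, May 19, May 20, May 21, May 24, May 25, May 26 — lands on Wednesday, May 26, 2021.

May 26, 2021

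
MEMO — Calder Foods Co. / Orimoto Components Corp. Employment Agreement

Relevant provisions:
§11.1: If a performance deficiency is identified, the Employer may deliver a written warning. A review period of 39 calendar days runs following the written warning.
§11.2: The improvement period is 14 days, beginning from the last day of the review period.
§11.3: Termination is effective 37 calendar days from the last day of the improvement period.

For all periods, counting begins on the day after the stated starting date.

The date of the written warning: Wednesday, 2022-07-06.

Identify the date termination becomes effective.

2022-10-04

The last day of the review period: 39 calendar days after 2022-07-06 is 2022-08-14.
The last day of the improvement period: 14 calendar days after 2022-08-14 is 2022-08-28.
The date termination becomes effective: 2022-08-28 + 37 days = 2022-10-04.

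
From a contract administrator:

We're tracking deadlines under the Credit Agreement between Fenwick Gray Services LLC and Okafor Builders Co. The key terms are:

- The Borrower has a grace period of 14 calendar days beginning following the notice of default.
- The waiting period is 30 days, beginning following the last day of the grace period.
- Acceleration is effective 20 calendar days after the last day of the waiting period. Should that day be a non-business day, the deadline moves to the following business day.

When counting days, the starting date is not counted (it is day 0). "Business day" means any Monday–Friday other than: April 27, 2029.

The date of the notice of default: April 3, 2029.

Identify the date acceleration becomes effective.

June 6, 2029

The last day of the grace period: 14 calendar days after April 3, 2029 is April 17, 2029.
The last day of the waiting period: April 17, 2029 + 30 days = May 17, 2029.
Adding 20 calendar days to May 17, 2029 gives June 6, 2029, which is the date acceleration becomes effective. June 6, 2029 is a Wednesday and is not a listed holiday, so no roll-forward applies.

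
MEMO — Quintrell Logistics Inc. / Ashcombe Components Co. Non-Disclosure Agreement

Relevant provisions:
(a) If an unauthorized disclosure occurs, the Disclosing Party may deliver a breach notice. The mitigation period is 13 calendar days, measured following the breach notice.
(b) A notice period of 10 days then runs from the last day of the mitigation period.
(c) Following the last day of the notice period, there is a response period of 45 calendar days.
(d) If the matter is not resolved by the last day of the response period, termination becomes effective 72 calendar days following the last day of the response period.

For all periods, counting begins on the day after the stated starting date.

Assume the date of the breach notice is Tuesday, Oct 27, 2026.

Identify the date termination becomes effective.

The last day of the mitigation period: Oct 27, 2026 + 13 days = Nov 9, 2026.
The last day of the notice period: Nov 9, 2026 + 10 days = Nov 19, 2026.
The last day of the response period: Nov 19, 2026 + 45 days = Jan 3, 2027.
The date termination becomes effective: Jan 3, 2027 + 72 days = Mar 16, 2027.

Mar 16, 2027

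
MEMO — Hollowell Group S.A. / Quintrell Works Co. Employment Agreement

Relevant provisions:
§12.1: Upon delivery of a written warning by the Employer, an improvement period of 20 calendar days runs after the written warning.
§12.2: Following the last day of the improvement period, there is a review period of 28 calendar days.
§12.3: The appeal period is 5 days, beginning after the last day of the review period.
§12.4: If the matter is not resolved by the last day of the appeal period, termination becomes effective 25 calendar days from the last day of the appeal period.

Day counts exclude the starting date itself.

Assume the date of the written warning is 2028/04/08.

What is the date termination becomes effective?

2028/06/25

The last day of the improvement period: 2028/04/08 + 20 days = 2028/04/28.
The last day of the review period: 2028/04/28 + 28 days = 2028/05/26.
Adding 5 calendar days to 2028/05/26 gives 2028/05/31, which is the last day of the appeal period.
The date termination becomes effective: 2028/05/31 + 25 days = 2028/06/25.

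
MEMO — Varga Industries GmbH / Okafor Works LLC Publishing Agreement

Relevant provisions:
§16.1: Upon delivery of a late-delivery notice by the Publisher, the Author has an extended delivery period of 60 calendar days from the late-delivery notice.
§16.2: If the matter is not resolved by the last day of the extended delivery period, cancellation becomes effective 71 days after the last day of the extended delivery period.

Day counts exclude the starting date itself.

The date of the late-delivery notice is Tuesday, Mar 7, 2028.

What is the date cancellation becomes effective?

Jul 16, 2028

Adding 60 calendar days to Mar 7, 2028 gives May 6, 2028, which is the last day of the extended delivery period.
Adding 71 calendar days to May 6, 2028 gives Jul 16, 2028, which is the date cancellation becomes effective.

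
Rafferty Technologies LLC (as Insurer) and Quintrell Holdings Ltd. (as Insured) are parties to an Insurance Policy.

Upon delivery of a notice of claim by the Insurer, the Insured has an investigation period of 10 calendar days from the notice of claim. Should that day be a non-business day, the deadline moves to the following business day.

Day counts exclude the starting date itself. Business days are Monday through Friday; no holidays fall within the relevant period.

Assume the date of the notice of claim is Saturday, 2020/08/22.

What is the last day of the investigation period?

The last day of the investigation period: 10 calendar days after 2020/08/22 is 2020/09/01. 2020/09/01 is a Tuesday, so no roll-forward applies.

2020/09/01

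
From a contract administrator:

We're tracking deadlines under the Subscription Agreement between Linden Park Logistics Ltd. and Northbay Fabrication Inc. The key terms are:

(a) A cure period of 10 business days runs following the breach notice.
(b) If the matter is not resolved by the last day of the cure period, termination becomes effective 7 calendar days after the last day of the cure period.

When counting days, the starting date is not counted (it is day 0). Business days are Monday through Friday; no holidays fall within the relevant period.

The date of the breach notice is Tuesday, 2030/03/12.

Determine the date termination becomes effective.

2030/04/02

The last day of the cure period: 10 business days after Tuesday, 2030/03/12, skipping weekends — Mar 13, Mar 14, Mar 15, Mar 18, Mar 19, Mar 20, Mar 21, Mar 22, Mar 25, Mar 26 — lands on Tuesday, 2030/03/26.
The date termination becomes effective: 2030/03/26 + 7 days = 2030/04/02.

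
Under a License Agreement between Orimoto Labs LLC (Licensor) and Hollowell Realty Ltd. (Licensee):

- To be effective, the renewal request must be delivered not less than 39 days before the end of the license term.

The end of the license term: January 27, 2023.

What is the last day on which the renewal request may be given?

January 27, 2023 minus 39 days is December 19, 2022.

December 19, 2022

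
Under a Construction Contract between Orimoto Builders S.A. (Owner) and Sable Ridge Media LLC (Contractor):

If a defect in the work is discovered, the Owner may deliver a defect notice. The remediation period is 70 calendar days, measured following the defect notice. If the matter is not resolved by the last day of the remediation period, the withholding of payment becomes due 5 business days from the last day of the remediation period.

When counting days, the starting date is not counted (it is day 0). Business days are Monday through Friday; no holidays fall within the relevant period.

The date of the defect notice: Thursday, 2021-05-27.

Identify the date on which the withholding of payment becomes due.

The last day of the remediation period: 70 calendar days after 2021-05-27 is 2021-08-05.
The date on which the withholding of payment becomes due: counting 5 business days from Thursday, 2021-08-05 (Aug 6, Aug 9, Aug 10, Aug 11, Aug 12, skipping weekends) reaches Thursday, 2021-08-12.

2021-08-12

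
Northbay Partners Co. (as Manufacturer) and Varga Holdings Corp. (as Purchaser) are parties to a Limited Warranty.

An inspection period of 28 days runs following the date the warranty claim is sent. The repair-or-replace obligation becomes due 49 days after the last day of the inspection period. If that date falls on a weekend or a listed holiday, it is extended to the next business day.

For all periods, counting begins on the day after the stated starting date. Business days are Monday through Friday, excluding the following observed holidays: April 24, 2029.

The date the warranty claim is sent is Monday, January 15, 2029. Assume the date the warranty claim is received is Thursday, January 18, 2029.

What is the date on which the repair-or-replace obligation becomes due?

The last day of the inspection period: January 15, 2029 + 28 days = February 12, 2029.
Adding 49 calendar days to February 12, 2029 gives April 2, 2029, which is the date on which the repair-or-replace obligation becomes due. April 2, 2029 is a Monday and is not a listed holiday, so no roll-forward applies.

April 2, 2029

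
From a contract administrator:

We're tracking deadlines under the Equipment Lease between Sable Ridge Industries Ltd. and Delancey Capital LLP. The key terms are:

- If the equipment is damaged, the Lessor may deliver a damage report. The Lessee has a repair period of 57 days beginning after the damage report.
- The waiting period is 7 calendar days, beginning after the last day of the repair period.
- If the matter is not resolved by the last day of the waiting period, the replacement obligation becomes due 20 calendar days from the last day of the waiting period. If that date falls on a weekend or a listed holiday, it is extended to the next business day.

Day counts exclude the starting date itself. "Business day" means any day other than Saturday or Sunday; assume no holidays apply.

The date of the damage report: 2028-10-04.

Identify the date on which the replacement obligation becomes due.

2028-12-27

The last day of the repair period: 57 calendar days after 2028-10-04 is 2028-11-30.
The last day of the waiting period: 2028-11-30 + 7 days = 2028-12-07.
The date on which the replacement obligation becomes due: 20 calendar days after 2028-12-07 is 2028-12-27. 2028-12-27 is a Wednesday, so no roll-forward applies.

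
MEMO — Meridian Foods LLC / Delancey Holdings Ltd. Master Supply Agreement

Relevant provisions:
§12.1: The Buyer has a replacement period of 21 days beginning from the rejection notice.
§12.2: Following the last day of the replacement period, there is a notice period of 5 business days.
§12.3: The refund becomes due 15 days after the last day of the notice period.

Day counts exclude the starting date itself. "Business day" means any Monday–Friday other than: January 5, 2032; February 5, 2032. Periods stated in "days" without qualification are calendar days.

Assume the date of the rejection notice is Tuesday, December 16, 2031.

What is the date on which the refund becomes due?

The last day of the replacement period: December 16, 2031 + 21 days = January 6, 2032.
The last day of the notice period: 5 business days after Tuesday, January 6, 2032, skipping weekends — Jan 7, Jan 8, Jan 9, Jan 12, Jan 13 — lands on Tuesday, January 13, 2032.
Adding 15 calendar days to January 13, 2032 gives January 28, 2032, which is the date on which the refund becomes due.

January 28, 2032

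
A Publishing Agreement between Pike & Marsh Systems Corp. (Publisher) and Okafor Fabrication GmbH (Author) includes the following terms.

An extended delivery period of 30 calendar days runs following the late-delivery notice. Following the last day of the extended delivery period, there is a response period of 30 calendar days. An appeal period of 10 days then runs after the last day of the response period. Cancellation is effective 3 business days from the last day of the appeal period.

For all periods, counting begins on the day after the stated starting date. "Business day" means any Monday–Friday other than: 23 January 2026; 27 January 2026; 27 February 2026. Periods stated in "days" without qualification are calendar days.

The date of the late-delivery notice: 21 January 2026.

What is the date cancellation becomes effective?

Adding 30 calendar days to 21 January 2026 gives 20 February 2026, which is the last day of the extended delivery period.
The last day of the response period: 30 calendar days after 20 February 2026 is 22 March 2026.
The last day of the appeal period: 10 calendar days after 22 March 2026 is 1 April 2026.
The date cancellation becomes effective: counting 3 business days from Wednesday, 1 April 2026 (Apr 2, Apr 3, Apr 6, skipping weekends) reaches Monday, 6 April 2026.

6 April 2026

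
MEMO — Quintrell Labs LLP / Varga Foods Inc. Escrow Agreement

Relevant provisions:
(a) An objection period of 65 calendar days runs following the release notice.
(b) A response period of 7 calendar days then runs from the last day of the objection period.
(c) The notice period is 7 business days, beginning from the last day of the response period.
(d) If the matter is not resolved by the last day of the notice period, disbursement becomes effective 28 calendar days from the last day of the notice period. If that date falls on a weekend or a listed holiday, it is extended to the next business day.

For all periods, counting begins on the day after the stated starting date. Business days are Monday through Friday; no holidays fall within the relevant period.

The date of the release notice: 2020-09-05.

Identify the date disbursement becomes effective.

2020-12-23

The last day of the objection period: 65 calendar days after 2020-09-05 is 2020-11-09.
Adding 7 calendar days to 2020-11-09 gives 2020-11-16, which is the last day of the response period.
From Monday, 2020-11-16, 7 business days (Nov 17, Nov 18, Nov 19, Nov 20, Nov 23, Nov 24, Nov 25, skipping weekends) brings us to Wednesday, 2020-11-25, which is the last day of the notice period.
The date disbursement becomes effective: 2020-11-25 + 28 days = 2020-12-23. 2020-12-23 is a Wednesday, so no roll-forward applies.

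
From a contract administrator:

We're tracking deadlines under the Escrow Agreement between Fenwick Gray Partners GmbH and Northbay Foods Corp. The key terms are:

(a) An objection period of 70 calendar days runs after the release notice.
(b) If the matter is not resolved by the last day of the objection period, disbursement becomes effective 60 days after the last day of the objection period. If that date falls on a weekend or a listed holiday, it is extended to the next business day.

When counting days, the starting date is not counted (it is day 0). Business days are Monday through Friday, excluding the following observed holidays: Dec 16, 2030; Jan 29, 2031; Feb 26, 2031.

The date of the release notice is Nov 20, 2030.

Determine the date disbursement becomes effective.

The last day of the objection period: Nov 20, 2030 + 70 days = Jan 29, 2031.
The date disbursement becomes effective: 60 calendar days after Jan 29, 2031 is Mar 30, 2031. That falls on a Sunday, so it rolls to the next business day, Monday, Mar 31, 2031.

Mar 31, 2031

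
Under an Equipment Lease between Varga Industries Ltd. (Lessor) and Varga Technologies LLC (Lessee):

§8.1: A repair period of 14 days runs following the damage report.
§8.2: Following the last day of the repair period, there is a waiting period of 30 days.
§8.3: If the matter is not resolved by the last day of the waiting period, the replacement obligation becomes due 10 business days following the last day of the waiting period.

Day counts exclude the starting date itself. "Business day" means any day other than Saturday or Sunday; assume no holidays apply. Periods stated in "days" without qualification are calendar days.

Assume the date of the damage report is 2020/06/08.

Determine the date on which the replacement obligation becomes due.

The last day of the repair period: 2020/06/08 + 14 days = 2020/06/22.
The last day of the waiting period: 2020/06/22 + 30 days = 2020/07/22.
The date on which the replacement obligation becomes due: counting 10 business days from Wednesday, 2020/07/22 (Jul 23, Jul 24, Jul 27, Jul 28, Jul 29, Jul 30, Jul 31, Aug 3, Aug 4, Aug 5, skipping weekends) reaches Wednesday, 2020/08/05.

2020/08/05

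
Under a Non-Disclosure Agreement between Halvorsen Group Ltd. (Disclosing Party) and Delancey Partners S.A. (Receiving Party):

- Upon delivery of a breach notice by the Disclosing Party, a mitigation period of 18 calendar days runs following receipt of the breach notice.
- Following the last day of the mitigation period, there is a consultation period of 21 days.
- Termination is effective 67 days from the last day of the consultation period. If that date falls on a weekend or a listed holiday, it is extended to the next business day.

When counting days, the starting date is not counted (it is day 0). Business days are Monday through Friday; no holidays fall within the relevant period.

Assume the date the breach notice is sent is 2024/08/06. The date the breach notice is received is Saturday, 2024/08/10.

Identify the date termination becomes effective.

The last day of the mitigation period: 2024/08/10 + 18 days = 2024/08/28.
The last day of the consultation period: 2024/08/28 + 21 days = 2024/09/18.
Adding 67 calendar days to 2024/09/18 gives 2024/11/24, which is the date termination becomes effective. That falls on a Sunday, so it rolls to the next business day, Monday, 2024/11/25.

2024/11/25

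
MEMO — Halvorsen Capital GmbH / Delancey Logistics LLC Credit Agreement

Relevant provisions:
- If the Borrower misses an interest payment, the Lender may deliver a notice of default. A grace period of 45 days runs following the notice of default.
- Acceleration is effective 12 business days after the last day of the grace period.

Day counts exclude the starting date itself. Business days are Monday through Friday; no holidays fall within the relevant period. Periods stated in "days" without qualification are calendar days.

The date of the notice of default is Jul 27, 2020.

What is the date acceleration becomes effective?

Adding 45 calendar days to Jul 27, 2020 gives Sep 10, 2020, which is the last day of the grace period.
The date acceleration becomes effective: counting 12 business days from Thursday, Sep 10, 2020 (Sep 11, Sep 14, Sep 15, Sep 16, …, Sep 24, Sep 25, Sep 28, skipping weekends) reaches Monday, Sep 28, 2020.

Sep 28, 2020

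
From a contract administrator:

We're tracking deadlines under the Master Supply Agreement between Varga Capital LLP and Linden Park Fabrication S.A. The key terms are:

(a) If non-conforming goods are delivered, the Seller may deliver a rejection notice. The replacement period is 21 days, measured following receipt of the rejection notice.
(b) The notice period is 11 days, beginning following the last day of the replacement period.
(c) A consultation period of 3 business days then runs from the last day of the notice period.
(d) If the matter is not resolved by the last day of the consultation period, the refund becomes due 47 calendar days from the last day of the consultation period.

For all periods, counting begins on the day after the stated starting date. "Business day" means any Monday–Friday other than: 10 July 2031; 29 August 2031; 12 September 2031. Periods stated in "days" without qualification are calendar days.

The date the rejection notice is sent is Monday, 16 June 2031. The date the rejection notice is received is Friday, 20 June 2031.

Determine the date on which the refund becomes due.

10 September 2031

Adding 21 calendar days to 20 June 2031 gives 11 July 2031, which is the last day of the replacement period.
The last day of the notice period: 11 calendar days after 11 July 2031 is 22 July 2031.
The last day of the consultation period: counting 3 business days from Tuesday, 22 July 2031 (Jul 23, Jul 24, Jul 25, skipping weekends) reaches Friday, 25 July 2031.
The date on which the refund becomes due: 25 July 2031 + 47 days = 10 September 2031.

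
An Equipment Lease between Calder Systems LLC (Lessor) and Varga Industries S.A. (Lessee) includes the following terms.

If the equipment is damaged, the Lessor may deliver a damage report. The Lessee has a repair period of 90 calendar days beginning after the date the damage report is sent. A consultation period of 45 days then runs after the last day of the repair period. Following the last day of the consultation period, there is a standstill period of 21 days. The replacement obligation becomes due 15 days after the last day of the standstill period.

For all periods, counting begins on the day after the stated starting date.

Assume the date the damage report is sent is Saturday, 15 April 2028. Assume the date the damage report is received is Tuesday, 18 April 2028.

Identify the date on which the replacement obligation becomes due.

3 October 2028

The last day of the repair period: 15 April 2028 + 90 days = 14 July 2028.
Adding 45 calendar days to 14 July 2028 gives 28 August 2028, which is the last day of the consultation period.
The last day of the standstill period: 21 calendar days after 28 August 2028 is 18 September 2028.
Adding 15 calendar days to 18 September 2028 gives 3 October 2028, which is the date on which the replacement obligation becomes due.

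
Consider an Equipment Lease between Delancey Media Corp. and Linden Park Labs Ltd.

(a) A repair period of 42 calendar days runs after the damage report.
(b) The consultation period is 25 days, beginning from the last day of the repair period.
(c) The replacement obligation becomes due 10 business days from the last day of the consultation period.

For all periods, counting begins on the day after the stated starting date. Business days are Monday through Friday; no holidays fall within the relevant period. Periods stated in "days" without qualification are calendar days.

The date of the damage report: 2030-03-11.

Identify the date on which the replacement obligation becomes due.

2030-05-31

Adding 42 calendar days to 2030-03-11 gives 2030-04-22, which is the last day of the repair period.
The last day of the consultation period: 25 calendar days after 2030-04-22 is 2030-05-17.
From Friday, 2030-05-17, 10 business days (May 20, May 21, May 22, May 23, May 24, May 27, May 28, May 29, May 30, May 31, skipping weekends) brings us to Friday, 2030-05-31, which is the date on which the replacement obligation becomes due.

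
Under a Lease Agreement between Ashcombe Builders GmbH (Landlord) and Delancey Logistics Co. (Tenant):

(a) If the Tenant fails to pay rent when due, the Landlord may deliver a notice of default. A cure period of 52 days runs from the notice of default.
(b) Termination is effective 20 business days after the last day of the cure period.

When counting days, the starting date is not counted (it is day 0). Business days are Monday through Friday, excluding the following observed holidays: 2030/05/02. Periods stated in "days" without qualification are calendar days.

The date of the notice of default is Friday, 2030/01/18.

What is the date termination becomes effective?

2030/04/08

The last day of the cure period: 2030/01/18 + 52 days = 2030/03/11.
The date termination becomes effective: 20 business days after Monday, 2030/03/11, skipping weekends — Mar 12, Mar 13, Mar 14, Mar 15, …, Apr 4, Apr 5, Apr 8 — lands on Monday, 2030/04/08.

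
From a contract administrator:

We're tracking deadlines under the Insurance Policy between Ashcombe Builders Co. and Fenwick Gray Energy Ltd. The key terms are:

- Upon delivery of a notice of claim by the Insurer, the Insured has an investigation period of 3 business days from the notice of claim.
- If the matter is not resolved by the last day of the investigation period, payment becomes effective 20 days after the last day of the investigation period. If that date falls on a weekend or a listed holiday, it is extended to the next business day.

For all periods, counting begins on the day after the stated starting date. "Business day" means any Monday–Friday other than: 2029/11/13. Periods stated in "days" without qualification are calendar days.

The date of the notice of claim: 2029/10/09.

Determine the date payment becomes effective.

2029/11/01

The last day of the investigation period: counting 3 business days from Tuesday, 2029/10/09 (Oct 10, Oct 11, Oct 12, skipping weekends) reaches Friday, 2029/10/12.
The date payment becomes effective: 2029/10/12 + 20 days = 2029/11/01. 2029/11/01 is a Thursday and is not a listed holiday, so no roll-forward applies.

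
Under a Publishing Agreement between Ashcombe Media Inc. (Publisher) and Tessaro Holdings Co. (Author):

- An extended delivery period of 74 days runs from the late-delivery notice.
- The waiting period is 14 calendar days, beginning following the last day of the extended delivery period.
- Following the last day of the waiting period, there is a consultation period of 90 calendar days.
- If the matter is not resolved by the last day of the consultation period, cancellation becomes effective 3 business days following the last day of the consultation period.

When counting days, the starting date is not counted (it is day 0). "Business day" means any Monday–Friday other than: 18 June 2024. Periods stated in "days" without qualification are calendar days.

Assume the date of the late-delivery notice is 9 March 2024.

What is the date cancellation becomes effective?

6 September 2024

The last day of the extended delivery period: 9 March 2024 + 74 days = 22 May 2024.
The last day of the waiting period: 22 May 2024 + 14 days = 5 June 2024.
Adding 90 calendar days to 5 June 2024 gives 3 September 2024, which is the last day of the consultation period.
The date cancellation becomes effective: counting 3 business days from Tuesday, 3 September 2024 (Sep 4, Sep 5, Sep 6, skipping weekends) reaches Friday, 6 September 2024.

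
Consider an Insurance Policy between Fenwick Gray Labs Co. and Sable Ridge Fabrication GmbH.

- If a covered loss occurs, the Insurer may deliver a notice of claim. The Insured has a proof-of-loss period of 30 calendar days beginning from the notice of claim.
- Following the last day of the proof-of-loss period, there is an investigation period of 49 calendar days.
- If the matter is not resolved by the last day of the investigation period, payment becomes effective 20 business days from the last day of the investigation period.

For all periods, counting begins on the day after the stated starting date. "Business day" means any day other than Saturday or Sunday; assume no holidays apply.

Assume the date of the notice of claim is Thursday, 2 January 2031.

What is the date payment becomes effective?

Adding 30 calendar days to 2 January 2031 gives 1 February 2031, which is the last day of the proof-of-loss period.
Adding 49 calendar days to 1 February 2031 gives 22 March 2031, which is the last day of the investigation period.
The date payment becomes effective: 20 business days after Saturday, 22 March 2031, skipping weekends — Mar 24, Mar 25, Mar 26, Mar 27, …, Apr 16, Apr 17, Apr 18 — lands on Friday, 18 April 2031.

18 April 2031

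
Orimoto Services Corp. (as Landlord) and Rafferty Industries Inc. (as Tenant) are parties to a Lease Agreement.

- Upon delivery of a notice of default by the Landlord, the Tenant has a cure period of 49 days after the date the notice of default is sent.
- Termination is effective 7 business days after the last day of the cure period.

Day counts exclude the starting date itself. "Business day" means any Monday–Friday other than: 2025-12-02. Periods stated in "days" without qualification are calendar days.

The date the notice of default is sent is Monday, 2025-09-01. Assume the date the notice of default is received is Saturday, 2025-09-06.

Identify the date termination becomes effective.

2025-10-29

The last day of the cure period: 49 calendar days after 2025-09-01 is 2025-10-20.
The date termination becomes effective: 7 business days after Monday, 2025-10-20, skipping weekends — Oct 21, Oct 22, Oct 23, Oct 24, Oct 27, Oct 28, Oct 29 — lands on Wednesday, 2025-10-29.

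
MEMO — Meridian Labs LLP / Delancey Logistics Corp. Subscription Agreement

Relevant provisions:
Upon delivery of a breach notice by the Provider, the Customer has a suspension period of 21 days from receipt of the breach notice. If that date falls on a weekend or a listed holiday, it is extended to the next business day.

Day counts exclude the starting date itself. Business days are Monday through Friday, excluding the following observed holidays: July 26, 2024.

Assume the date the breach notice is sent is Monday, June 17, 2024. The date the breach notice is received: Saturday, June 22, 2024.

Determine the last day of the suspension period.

July 15, 2024

Adding 21 calendar days to June 22, 2024 gives July 13, 2024, which is the last day of the suspension period. That falls on a Saturday, so it rolls to the next business day, Monday, July 15, 2024.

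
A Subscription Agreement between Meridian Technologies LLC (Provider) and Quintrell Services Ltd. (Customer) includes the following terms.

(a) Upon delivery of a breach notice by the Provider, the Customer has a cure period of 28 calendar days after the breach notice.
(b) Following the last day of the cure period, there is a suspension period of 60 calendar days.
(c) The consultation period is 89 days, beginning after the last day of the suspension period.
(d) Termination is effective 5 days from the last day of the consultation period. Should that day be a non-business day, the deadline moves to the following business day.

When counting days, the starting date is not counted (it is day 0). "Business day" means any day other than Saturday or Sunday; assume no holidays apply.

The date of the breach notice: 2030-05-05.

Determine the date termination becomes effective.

2030-11-04

Adding 28 calendar days to 2030-05-05 gives 2030-06-02, which is the last day of the cure period.
The last day of the suspension period: 2030-06-02 + 60 days = 2030-08-01.
Adding 89 calendar days to 2030-08-01 gives 2030-10-29, which is the last day of the consultation period.
The date termination becomes effective: 2030-10-29 + 5 days = 2030-11-03. That falls on a Sunday, so it rolls to the next business day, Monday, 2030-11-04.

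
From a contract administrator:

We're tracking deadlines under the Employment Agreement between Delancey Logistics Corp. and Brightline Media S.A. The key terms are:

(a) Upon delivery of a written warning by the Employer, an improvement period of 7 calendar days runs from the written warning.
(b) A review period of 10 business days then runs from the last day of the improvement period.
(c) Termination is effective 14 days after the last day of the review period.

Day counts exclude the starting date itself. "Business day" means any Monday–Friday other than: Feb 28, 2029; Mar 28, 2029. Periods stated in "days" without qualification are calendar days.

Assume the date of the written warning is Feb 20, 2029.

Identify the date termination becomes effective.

Mar 28, 2029

Adding 7 calendar days to Feb 20, 2029 gives Feb 27, 2029, which is the last day of the improvement period.
From Tuesday, Feb 27, 2029, 10 business days (Mar 1, Mar 2, Mar 5, Mar 6, Mar 7, Mar 8, Mar 9, Mar 12, Mar 13, Mar 14, skipping weekends and the listed holiday on Feb 28) brings us to Wednesday, Mar 14, 2029, which is the last day of the review period.
Adding 14 calendar days to Mar 14, 2029 gives Mar 28, 2029, which is the date termination becomes effective.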